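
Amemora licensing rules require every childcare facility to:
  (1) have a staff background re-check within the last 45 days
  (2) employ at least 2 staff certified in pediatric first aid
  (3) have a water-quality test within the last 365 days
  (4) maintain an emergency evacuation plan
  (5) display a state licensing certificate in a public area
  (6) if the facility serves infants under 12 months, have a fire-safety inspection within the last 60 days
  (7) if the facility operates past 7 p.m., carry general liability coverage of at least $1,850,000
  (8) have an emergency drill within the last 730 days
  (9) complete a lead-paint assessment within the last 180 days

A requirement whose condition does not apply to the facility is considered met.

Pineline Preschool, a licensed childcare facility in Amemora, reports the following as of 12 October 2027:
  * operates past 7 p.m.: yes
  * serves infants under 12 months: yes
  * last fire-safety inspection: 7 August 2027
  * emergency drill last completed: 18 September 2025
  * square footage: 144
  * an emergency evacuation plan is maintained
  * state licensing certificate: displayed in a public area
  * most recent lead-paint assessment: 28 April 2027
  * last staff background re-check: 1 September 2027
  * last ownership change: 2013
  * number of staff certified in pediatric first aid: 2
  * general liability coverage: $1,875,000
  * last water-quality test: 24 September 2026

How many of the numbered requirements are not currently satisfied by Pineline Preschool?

1. staff background re-check 41 days ago vs limit 45 → met
2. staff certified in pediatric first aid 2 ≥ 2 → met
3. water-quality test 383 days ago vs limit 365 → not met
4. emergency evacuation plan present → met
5. state licensing certificate present → met
6. condition 'serves infants under 12 months' holds; fire-safety inspection 66 days ago vs limit 60 → not met
7. condition 'operates past 7 p.m.' holds; general liability coverage $1,875,000 ≥ $1,850,000 → met
8. emergency drill 754 days ago vs limit 730 → not met
9. lead-paint assessment 167 days ago vs limit 180 → met
Not met: 3 of 9

3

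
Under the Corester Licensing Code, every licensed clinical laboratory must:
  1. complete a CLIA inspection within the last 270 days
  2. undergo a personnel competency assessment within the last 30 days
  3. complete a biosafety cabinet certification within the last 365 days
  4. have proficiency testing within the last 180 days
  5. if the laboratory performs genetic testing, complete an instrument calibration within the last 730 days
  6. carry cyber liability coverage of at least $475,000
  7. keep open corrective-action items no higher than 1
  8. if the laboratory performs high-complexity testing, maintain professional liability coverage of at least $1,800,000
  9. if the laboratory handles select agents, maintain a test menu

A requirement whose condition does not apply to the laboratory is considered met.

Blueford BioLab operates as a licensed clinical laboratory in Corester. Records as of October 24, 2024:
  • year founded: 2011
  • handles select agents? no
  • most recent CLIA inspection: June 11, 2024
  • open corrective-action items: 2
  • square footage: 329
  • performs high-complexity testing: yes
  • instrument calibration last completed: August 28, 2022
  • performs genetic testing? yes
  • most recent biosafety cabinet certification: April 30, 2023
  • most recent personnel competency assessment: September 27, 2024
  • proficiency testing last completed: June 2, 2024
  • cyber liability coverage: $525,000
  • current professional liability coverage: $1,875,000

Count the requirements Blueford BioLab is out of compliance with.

3

1. CLIA inspection 135 days ago vs limit 270 → met
2. personnel competency assessment 27 days ago vs limit 30 → met
3. biosafety cabinet certification 543 days ago vs limit 365 → not met
4. proficiency testing 144 days ago vs limit 180 → met
5. condition 'performs genetic testing' holds; instrument calibration 788 days ago vs limit 730 → not met
6. cyber liability coverage $525,000 ≥ $475,000 → met
7. open corrective-action items 2 > 1 → not met
8. condition 'performs high-complexity testing' holds; professional liability coverage $1,875,000 ≥ $1,800,000 → met
9. condition 'handles select agents' does not hold → requirement n/a → met
Not met: 3 of 9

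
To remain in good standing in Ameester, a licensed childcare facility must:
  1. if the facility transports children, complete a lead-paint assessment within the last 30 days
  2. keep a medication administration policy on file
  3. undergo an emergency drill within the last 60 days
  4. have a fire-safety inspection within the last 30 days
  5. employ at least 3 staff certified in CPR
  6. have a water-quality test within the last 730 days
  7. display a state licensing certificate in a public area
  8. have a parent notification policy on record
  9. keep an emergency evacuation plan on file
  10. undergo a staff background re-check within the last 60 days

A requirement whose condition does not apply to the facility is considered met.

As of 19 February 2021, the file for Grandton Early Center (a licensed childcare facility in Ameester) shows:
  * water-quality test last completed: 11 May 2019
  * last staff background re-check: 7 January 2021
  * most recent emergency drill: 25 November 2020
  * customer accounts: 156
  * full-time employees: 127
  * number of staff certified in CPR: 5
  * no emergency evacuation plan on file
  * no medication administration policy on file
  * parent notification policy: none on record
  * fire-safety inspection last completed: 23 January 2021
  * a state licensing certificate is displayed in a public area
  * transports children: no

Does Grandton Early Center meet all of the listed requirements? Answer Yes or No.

No

1. condition 'transports children' does not hold → requirement n/a → met
2. medication administration policy absent → not met
3. emergency drill 86 days ago vs limit 60 → not met
4. fire-safety inspection 27 days ago vs limit 30 → met
5. staff certified in CPR 5 ≥ 3 → met
6. water-quality test 650 days ago vs limit 730 → met
7. state licensing certificate present → met
8. parent notification policy absent → not met
9. emergency evacuation plan absent → not met
10. staff background re-check 43 days ago vs limit 60 → met
Not met: 2, 3, 8, 9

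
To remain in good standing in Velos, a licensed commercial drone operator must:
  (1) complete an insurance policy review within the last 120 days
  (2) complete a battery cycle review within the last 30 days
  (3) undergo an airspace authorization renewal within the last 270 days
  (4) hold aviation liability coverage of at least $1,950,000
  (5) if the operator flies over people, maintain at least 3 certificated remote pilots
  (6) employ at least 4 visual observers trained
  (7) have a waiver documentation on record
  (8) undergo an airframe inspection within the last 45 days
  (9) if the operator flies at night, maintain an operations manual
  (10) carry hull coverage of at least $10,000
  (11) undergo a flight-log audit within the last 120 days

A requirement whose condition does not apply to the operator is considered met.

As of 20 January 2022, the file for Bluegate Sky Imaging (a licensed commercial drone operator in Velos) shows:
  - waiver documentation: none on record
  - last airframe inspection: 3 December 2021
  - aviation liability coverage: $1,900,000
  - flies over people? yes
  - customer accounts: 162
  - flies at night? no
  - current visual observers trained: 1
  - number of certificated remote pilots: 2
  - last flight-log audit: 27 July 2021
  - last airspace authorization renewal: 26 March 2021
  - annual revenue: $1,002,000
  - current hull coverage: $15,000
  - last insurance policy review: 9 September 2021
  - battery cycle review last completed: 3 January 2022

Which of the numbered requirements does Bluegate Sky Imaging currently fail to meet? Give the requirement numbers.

1. insurance policy review 133 days ago vs limit 120 → not met
2. battery cycle review 17 days ago vs limit 30 → met
3. airspace authorization renewal 300 days ago vs limit 270 → not met
4. aviation liability coverage $1,900,000 < $1,950,000 → not met
5. condition 'flies over people' holds; certificated remote pilots 2 < 3 → not met
6. visual observers trained 1 < 4 → not met
7. waiver documentation absent → not met
8. airframe inspection 48 days ago vs limit 45 → not met
9. condition 'flies at night' does not hold → requirement n/a → met
10. hull coverage $15,000 ≥ $10,000 → met
11. flight-log audit 177 days ago vs limit 120 → not met
Not met: 1, 3, 4, 5, 6, 7, 8, 11

1, 3, 4, 5, 6, 7, 8, 11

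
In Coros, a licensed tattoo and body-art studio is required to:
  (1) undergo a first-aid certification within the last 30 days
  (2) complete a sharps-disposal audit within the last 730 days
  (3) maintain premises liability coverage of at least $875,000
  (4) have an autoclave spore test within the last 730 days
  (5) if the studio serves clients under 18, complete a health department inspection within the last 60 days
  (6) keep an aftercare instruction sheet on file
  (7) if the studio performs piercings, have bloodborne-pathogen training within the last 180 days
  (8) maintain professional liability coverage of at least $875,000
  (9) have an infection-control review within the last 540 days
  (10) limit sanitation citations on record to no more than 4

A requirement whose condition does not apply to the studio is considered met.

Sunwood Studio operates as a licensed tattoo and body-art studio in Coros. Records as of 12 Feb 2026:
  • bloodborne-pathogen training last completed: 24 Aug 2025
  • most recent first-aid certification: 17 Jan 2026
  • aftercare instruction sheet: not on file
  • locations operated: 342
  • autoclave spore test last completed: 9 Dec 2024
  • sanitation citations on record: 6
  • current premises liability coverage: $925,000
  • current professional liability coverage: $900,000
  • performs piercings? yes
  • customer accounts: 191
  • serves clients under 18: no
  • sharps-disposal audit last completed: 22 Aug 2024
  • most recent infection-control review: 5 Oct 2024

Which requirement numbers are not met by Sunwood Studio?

1. first-aid certification 26 days ago vs limit 30 → met
2. sharps-disposal audit 539 days ago vs limit 730 → met
3. premises liability coverage $925,000 ≥ $875,000 → met
4. autoclave spore test 430 days ago vs limit 730 → met
5. condition 'serves clients under 18' does not hold → requirement n/a → met
6. aftercare instruction sheet absent → not met
7. condition 'performs piercings' holds; bloodborne-pathogen training 172 days ago vs limit 180 → met
8. professional liability coverage $900,000 ≥ $875,000 → met
9. infection-control review 495 days ago vs limit 540 → met
10. sanitation citations on record 6 > 4 → not met
Not met: 6, 10

6, 10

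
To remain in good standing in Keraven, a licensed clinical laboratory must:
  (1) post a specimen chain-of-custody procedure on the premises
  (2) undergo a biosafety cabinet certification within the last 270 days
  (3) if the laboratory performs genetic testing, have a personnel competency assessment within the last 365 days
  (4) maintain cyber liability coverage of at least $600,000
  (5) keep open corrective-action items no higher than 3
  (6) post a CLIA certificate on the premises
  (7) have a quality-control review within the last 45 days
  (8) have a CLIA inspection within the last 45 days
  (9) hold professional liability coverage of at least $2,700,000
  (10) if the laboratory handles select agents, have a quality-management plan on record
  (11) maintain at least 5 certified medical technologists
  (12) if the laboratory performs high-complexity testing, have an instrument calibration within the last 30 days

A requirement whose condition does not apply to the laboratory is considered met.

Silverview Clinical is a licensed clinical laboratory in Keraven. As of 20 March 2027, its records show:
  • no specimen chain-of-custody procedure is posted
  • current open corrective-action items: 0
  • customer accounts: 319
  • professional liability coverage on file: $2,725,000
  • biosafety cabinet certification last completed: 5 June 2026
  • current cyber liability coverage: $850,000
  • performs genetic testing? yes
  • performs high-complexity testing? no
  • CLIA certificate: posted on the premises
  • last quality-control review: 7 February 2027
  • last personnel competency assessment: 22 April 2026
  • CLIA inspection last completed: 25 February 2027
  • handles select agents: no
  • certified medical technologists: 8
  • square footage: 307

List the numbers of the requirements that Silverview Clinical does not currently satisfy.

1, 2

1. specimen chain-of-custody procedure absent → not met
2. biosafety cabinet certification 288 days ago vs limit 270 → not met
3. condition 'performs genetic testing' holds; personnel competency assessment 332 days ago vs limit 365 → met
4. cyber liability coverage $850,000 ≥ $600,000 → met
5. open corrective-action items 0 ≤ 3 → met
6. CLIA certificate present → met
7. quality-control review 41 days ago vs limit 45 → met
8. CLIA inspection 23 days ago vs limit 45 → met
9. professional liability coverage $2,725,000 ≥ $2,700,000 → met
10. condition 'handles select agents' does not hold → requirement n/a → met
11. certified medical technologists 8 ≥ 5 → met
12. condition 'performs high-complexity testing' does not hold → requirement n/a → met
Not met: 1, 2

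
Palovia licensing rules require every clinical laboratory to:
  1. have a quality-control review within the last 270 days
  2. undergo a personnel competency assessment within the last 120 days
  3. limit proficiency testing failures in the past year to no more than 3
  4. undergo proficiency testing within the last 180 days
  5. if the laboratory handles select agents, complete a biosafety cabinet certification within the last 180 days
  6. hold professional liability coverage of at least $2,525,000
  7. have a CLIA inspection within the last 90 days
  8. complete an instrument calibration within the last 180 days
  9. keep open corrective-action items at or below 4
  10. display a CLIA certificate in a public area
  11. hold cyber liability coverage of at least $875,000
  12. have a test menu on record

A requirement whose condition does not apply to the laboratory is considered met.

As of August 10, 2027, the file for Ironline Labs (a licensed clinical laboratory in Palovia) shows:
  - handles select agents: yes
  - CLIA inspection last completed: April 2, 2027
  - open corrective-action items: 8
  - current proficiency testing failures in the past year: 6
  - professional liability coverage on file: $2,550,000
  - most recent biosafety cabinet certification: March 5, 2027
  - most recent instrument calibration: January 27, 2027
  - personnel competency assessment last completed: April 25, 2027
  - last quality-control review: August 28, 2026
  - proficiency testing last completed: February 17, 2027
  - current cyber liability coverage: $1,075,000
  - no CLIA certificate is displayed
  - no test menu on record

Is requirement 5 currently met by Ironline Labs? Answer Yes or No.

5. condition 'handles select agents' holds; biosafety cabinet certification 158 days ago vs limit 180 → met

Yes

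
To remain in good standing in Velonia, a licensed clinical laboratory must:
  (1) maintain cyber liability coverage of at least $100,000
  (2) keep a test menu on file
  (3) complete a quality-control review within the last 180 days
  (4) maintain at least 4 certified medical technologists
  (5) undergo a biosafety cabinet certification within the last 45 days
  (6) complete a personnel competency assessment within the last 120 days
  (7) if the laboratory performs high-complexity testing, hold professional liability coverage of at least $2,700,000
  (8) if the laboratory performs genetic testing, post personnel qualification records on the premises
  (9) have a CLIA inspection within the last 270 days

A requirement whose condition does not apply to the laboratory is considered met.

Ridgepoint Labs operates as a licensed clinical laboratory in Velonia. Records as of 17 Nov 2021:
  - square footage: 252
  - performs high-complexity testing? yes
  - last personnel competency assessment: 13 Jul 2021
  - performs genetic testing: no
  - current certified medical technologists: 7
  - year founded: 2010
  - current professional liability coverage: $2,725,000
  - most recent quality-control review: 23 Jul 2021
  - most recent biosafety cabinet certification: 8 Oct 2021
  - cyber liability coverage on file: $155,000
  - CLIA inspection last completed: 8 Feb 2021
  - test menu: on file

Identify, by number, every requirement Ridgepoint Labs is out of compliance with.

6, 9

1. cyber liability coverage $155,000 ≥ $100,000 → met
2. test menu present → met
3. quality-control review 117 days ago vs limit 180 → met
4. certified medical technologists 7 ≥ 4 → met
5. biosafety cabinet certification 40 days ago vs limit 45 → met
6. personnel competency assessment 127 days ago vs limit 120 → not met
7. condition 'performs high-complexity testing' holds; professional liability coverage $2,725,000 ≥ $2,700,000 → met
8. condition 'performs genetic testing' does not hold → requirement n/a → met
9. CLIA inspection 282 days ago vs limit 270 → not met
Not met: 6, 9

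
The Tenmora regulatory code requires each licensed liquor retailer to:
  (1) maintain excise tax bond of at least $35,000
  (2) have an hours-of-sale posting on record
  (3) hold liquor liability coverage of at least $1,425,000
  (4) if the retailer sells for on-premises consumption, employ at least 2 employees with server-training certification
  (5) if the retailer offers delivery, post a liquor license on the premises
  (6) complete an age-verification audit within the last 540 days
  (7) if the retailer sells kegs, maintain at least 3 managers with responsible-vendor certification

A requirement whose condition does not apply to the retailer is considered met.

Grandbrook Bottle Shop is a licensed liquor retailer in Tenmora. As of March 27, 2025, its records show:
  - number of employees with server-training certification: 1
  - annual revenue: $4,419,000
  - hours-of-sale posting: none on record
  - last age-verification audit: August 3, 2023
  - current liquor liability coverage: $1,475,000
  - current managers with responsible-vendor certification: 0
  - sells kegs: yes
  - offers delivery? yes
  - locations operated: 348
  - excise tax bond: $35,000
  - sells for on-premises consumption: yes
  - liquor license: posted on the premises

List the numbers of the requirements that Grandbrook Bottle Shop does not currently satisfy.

1. excise tax bond $35,000 ≥ $35,000 → met
2. hours-of-sale posting absent → not met
3. liquor liability coverage $1,475,000 ≥ $1,425,000 → met
4. condition 'sells for on-premises consumption' holds; employees with server-training certification 1 < 2 → not met
5. condition 'offers delivery' holds; liquor license present → met
6. age-verification audit 602 days ago vs limit 540 → not met
7. condition 'sells kegs' holds; managers with responsible-vendor certification 0 < 3 → not met
Not met: 2, 4, 6, 7

2, 4, 6, 7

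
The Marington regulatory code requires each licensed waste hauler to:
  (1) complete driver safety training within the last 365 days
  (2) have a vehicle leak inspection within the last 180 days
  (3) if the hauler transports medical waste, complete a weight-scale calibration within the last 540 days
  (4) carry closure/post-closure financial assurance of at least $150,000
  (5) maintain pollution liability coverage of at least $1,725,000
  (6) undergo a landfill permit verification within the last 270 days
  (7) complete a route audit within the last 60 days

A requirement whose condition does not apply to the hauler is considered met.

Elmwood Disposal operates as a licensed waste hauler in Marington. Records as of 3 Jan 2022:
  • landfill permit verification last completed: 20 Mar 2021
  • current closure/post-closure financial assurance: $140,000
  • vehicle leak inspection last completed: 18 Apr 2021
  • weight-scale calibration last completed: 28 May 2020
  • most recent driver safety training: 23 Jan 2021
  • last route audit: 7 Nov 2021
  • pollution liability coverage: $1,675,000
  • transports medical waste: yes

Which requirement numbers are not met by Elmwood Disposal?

1. driver safety training 345 days ago vs limit 365 → met
2. vehicle leak inspection 260 days ago vs limit 180 → not met
3. condition 'transports medical waste' holds; weight-scale calibration 585 days ago vs limit 540 → not met
4. closure/post-closure financial assurance $140,000 < $150,000 → not met
5. pollution liability coverage $1,675,000 < $1,725,000 → not met
6. landfill permit verification 289 days ago vs limit 270 → not met
7. route audit 57 days ago vs limit 60 → met
Not met: 2, 3, 4, 5, 6

2, 3, 4, 5, 6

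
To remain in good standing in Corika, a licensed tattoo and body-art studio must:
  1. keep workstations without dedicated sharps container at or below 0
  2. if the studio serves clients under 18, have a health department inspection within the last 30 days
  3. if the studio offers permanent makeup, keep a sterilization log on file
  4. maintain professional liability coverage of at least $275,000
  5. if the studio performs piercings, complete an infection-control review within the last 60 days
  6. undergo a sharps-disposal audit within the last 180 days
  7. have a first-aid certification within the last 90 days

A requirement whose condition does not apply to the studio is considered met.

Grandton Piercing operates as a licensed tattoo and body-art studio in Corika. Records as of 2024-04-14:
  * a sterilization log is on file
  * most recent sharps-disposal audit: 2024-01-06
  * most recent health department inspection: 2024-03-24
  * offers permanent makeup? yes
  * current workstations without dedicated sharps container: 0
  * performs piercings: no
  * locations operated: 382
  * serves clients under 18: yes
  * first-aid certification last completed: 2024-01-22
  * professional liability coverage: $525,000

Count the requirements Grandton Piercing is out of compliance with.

0

1. workstations without dedicated sharps container 0 ≤ 0 → met
2. condition 'serves clients under 18' holds; health department inspection 21 days ago vs limit 30 → met
3. condition 'offers permanent makeup' holds; sterilization log present → met
4. professional liability coverage $525,000 ≥ $275,000 → met
5. condition 'performs piercings' does not hold → requirement n/a → met
6. sharps-disposal audit 99 days ago vs limit 180 → met
7. first-aid certification 83 days ago vs limit 90 → met
Not met: 0 of 7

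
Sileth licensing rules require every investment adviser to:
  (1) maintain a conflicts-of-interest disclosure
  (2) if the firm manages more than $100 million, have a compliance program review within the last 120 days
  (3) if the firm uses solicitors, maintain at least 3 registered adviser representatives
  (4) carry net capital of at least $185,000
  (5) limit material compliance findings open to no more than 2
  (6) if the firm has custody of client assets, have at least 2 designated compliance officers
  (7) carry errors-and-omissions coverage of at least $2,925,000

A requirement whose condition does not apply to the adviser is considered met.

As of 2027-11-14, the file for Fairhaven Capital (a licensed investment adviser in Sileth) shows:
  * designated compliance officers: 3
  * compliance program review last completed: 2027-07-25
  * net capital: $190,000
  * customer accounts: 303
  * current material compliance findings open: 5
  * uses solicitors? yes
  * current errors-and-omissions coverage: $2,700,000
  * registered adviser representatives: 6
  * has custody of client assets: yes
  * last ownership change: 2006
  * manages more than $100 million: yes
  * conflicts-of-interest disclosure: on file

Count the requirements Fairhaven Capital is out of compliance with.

2

1. conflicts-of-interest disclosure present → met
2. condition 'manages more than $100 million' holds; compliance program review 112 days ago vs limit 120 → met
3. condition 'uses solicitors' holds; registered adviser representatives 6 ≥ 3 → met
4. net capital $190,000 ≥ $185,000 → met
5. material compliance findings open 5 > 2 → not met
6. condition 'has custody of client assets' holds; designated compliance officers 3 ≥ 2 → met
7. errors-and-omissions coverage $2,700,000 < $2,925,000 → not met
Not met: 2 of 7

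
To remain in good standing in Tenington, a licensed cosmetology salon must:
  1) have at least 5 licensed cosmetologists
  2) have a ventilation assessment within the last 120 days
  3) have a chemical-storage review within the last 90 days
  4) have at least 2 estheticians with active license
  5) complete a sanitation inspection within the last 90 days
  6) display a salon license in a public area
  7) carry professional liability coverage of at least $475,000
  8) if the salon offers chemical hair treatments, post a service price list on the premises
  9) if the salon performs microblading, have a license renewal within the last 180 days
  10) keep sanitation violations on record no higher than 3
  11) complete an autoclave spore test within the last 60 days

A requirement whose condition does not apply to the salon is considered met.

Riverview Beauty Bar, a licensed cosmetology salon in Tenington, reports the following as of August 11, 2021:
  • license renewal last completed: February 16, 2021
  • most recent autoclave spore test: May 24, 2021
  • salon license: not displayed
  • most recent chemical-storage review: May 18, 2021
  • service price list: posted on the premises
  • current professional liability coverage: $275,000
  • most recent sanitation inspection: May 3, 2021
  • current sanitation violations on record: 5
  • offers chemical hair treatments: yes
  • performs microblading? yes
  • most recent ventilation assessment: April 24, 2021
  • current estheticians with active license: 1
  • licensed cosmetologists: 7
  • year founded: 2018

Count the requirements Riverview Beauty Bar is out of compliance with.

1. licensed cosmetologists 7 ≥ 5 → met
2. ventilation assessment 109 days ago vs limit 120 → met
3. chemical-storage review 85 days ago vs limit 90 → met
4. estheticians with active license 1 < 2 → not met
5. sanitation inspection 100 days ago vs limit 90 → not met
6. salon license absent → not met
7. professional liability coverage $275,000 < $475,000 → not met
8. condition 'offers chemical hair treatments' holds; service price list present → met
9. condition 'performs microblading' holds; license renewal 176 days ago vs limit 180 → met
10. sanitation violations on record 5 > 3 → not met
11. autoclave spore test 79 days ago vs limit 60 → not met
Not met: 6 of 11

6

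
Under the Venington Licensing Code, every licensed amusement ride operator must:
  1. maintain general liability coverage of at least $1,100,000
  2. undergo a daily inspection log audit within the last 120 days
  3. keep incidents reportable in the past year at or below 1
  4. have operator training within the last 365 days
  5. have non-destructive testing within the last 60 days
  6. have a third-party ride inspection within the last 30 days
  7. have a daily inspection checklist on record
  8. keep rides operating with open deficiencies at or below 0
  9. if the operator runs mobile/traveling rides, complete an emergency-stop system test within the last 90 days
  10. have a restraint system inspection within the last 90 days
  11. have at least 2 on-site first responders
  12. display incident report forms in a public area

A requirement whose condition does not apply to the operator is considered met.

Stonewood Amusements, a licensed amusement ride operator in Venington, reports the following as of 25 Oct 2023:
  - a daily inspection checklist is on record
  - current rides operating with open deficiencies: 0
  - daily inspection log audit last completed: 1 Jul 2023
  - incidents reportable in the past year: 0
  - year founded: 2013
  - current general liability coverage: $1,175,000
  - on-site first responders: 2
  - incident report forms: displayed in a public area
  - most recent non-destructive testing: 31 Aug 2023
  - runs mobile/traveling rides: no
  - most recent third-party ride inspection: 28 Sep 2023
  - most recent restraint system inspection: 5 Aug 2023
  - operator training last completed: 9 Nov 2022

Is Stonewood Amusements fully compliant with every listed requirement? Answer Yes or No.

1. general liability coverage $1,175,000 ≥ $1,100,000 → met
2. daily inspection log audit 116 days ago vs limit 120 → met
3. incidents reportable in the past year 0 ≤ 1 → met
4. operator training 350 days ago vs limit 365 → met
5. non-destructive testing 55 days ago vs limit 60 → met
6. third-party ride inspection 27 days ago vs limit 30 → met
7. daily inspection checklist present → met
8. rides operating with open deficiencies 0 ≤ 0 → met
9. condition 'runs mobile/traveling rides' does not hold → requirement n/a → met
10. restraint system inspection 81 days ago vs limit 90 → met
11. on-site first responders 2 ≥ 2 → met
12. incident report forms present → met
All met.

Yes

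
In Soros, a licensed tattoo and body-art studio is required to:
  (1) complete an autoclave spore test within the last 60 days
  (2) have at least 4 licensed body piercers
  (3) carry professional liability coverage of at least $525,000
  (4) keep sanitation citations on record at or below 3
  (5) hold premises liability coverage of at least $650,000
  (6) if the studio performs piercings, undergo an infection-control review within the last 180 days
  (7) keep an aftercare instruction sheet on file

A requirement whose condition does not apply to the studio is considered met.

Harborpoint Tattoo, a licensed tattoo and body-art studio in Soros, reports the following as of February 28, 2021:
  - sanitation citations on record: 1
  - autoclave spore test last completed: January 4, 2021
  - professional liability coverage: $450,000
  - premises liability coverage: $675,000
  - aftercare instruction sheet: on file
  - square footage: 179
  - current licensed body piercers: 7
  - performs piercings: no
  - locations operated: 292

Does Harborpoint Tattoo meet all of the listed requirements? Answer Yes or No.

1. autoclave spore test 55 days ago vs limit 60 → met
2. licensed body piercers 7 ≥ 4 → met
3. professional liability coverage $450,000 < $525,000 → not met
4. sanitation citations on record 1 ≤ 3 → met
5. premises liability coverage $675,000 ≥ $650,000 → met
6. condition 'performs piercings' does not hold → requirement n/a → met
7. aftercare instruction sheet present → met
Not met: 3

No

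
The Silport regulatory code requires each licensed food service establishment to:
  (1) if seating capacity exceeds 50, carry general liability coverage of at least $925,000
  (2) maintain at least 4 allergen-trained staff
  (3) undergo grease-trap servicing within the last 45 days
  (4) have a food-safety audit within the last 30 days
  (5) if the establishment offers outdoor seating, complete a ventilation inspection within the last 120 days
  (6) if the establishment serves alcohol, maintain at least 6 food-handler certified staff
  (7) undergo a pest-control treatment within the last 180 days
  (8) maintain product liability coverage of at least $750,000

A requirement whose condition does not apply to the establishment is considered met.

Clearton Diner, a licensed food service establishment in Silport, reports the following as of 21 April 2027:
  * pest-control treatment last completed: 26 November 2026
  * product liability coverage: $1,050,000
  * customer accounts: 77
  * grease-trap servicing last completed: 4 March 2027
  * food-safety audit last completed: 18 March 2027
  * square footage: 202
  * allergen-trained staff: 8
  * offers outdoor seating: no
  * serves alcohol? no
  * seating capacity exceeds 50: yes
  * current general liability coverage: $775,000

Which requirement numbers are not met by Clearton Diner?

1. condition 'seating capacity exceeds 50' holds; general liability coverage $775,000 < $925,000 → not met
2. allergen-trained staff 8 ≥ 4 → met
3. grease-trap servicing 48 days ago vs limit 45 → not met
4. food-safety audit 34 days ago vs limit 30 → not met
5. condition 'offers outdoor seating' does not hold → requirement n/a → met
6. condition 'serves alcohol' does not hold → requirement n/a → met
7. pest-control treatment 146 days ago vs limit 180 → met
8. product liability coverage $1,050,000 ≥ $750,000 → met
Not met: 1, 3, 4

1, 3, 4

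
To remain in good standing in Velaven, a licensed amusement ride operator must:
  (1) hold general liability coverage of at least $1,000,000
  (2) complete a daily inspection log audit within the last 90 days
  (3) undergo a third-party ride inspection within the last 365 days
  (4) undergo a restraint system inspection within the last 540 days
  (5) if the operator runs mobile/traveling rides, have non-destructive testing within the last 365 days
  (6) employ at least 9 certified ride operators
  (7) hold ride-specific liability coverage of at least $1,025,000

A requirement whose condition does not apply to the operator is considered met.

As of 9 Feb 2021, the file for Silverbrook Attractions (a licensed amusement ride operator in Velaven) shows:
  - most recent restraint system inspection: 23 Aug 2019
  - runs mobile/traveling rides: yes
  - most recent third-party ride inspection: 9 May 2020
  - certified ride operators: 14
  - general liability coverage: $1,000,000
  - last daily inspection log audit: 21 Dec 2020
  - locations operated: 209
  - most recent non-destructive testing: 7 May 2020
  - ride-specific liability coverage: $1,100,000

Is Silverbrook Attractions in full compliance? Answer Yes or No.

Yes

1. general liability coverage $1,000,000 ≥ $1,000,000 → met
2. daily inspection log audit 50 days ago vs limit 90 → met
3. third-party ride inspection 276 days ago vs limit 365 → met
4. restraint system inspection 536 days ago vs limit 540 → met
5. condition 'runs mobile/traveling rides' holds; non-destructive testing 278 days ago vs limit 365 → met
6. certified ride operators 14 ≥ 9 → met
7. ride-specific liability coverage $1,100,000 ≥ $1,025,000 → met
All met.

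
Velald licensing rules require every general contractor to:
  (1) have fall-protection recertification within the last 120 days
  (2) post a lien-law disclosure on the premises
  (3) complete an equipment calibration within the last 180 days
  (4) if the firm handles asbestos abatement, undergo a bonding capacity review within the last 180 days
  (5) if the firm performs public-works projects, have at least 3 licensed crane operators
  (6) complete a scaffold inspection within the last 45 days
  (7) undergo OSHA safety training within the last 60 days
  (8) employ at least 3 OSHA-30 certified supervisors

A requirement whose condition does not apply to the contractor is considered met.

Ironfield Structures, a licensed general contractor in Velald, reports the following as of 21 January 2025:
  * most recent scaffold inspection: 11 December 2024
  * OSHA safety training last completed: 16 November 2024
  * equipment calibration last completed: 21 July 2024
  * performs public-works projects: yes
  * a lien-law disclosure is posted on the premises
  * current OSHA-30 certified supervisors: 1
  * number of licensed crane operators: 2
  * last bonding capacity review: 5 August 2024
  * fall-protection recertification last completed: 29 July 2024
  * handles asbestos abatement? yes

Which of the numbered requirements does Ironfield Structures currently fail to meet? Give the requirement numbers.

1, 3, 5, 7, 8

1. fall-protection recertification 176 days ago vs limit 120 → not met
2. lien-law disclosure present → met
3. equipment calibration 184 days ago vs limit 180 → not met
4. condition 'handles asbestos abatement' holds; bonding capacity review 169 days ago vs limit 180 → met
5. condition 'performs public-works projects' holds; licensed crane operators 2 < 3 → not met
6. scaffold inspection 41 days ago vs limit 45 → met
7. OSHA safety training 66 days ago vs limit 60 → not met
8. OSHA-30 certified supervisors 1 < 3 → not met
Not met: 1, 3, 5, 7, 8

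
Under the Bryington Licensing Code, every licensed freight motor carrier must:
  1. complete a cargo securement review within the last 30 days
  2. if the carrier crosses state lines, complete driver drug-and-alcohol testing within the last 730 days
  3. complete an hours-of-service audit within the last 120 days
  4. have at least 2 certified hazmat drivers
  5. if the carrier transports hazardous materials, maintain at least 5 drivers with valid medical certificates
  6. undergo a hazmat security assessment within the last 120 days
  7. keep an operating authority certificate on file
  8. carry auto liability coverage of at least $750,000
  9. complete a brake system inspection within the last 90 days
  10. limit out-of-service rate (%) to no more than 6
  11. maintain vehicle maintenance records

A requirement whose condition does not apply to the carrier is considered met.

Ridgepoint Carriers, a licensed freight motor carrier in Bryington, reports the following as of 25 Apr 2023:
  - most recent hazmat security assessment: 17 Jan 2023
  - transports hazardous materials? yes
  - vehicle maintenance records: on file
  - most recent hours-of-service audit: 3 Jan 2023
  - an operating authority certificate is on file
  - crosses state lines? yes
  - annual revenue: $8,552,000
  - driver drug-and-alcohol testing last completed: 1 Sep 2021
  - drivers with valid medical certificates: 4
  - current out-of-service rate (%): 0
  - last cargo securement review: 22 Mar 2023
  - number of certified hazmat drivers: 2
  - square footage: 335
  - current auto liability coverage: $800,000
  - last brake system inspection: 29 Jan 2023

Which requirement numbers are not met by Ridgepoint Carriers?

1, 5

1. cargo securement review 34 days ago vs limit 30 → not met
2. condition 'crosses state lines' holds; driver drug-and-alcohol testing 601 days ago vs limit 730 → met
3. hours-of-service audit 112 days ago vs limit 120 → met
4. certified hazmat drivers 2 ≥ 2 → met
5. condition 'transports hazardous materials' holds; drivers with valid medical certificates 4 < 5 → not met
6. hazmat security assessment 98 days ago vs limit 120 → met
7. operating authority certificate present → met
8. auto liability coverage $800,000 ≥ $750,000 → met
9. brake system inspection 86 days ago vs limit 90 → met
10. out-of-service rate (%) 0 ≤ 6 → met
11. vehicle maintenance records present → met
Not met: 1, 5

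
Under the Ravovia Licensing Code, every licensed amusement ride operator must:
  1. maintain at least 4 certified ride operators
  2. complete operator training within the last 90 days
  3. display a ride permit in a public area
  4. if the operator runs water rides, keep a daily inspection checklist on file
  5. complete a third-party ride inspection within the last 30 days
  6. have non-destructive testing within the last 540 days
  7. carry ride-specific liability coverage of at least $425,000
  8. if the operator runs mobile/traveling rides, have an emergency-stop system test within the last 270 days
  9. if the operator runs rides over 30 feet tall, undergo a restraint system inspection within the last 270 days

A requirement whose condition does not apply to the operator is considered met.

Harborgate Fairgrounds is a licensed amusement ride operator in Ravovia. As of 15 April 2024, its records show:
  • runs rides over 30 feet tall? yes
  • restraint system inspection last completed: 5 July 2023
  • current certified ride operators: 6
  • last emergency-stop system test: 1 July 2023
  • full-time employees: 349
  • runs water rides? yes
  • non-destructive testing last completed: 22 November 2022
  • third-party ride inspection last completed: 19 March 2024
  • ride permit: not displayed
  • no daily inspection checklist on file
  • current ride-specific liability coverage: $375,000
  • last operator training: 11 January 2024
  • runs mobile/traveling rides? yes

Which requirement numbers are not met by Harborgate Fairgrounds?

1. certified ride operators 6 ≥ 4 → met
2. operator training 95 days ago vs limit 90 → not met
3. ride permit absent → not met
4. condition 'runs water rides' holds; daily inspection checklist absent → not met
5. third-party ride inspection 27 days ago vs limit 30 → met
6. non-destructive testing 510 days ago vs limit 540 → met
7. ride-specific liability coverage $375,000 < $425,000 → not met
8. condition 'runs mobile/traveling rides' holds; emergency-stop system test 289 days ago vs limit 270 → not met
9. condition 'runs rides over 30 feet tall' holds; restraint system inspection 285 days ago vs limit 270 → not met
Not met: 2, 3, 4, 7, 8, 9

2, 3, 4, 7, 8, 9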